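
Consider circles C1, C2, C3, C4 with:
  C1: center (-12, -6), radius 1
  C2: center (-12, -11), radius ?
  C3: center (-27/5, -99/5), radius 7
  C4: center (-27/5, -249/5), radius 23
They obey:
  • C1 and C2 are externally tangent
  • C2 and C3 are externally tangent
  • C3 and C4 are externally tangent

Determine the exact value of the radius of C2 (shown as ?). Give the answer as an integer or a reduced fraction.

1. [ext C1·C2]  r_C2² + 2r_C2 − 24 = 0  ⇒  r_C2 = 4 (r>0 drops 1)
2. [ext C2·C3]  r_C2² + 14r_C2 − 72 = 0  ⇒  r_C2 = 4 (r>0 drops 1)

4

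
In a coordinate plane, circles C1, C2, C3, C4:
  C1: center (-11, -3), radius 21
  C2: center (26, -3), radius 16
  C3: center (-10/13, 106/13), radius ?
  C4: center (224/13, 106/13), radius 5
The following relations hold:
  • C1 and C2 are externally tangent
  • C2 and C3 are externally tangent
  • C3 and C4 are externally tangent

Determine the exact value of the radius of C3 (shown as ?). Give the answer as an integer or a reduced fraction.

1. [ext C2·C3]  r_C3² + 32r_C3 − 585 = 0  ⇒  r_C3 = 13 (r>0 drops 1)
2. [ext C3·C4]  r_C3² + 10r_C3 − 299 = 0  ⇒  r_C3 = 13 (r>0 drops 1)

13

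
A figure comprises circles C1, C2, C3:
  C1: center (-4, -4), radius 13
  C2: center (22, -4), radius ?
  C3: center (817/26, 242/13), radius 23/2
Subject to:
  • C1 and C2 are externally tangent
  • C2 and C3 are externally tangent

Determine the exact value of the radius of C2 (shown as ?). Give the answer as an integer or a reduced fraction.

13

1. [ext C1·C2]  r_C2² + 26r_C2 − 507 = 0  ⇒  r_C2 = 13 (r>0 drops 1)
2. [ext C2·C3]  r_C2² + 23r_C2 − 468 = 0  ⇒  r_C2 = 13 (r>0 drops 1)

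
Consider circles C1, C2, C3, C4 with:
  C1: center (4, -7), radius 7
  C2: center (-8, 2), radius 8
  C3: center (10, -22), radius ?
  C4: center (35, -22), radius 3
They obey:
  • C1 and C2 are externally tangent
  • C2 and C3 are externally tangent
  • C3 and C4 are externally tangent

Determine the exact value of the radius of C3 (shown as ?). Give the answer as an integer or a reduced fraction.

1. [ext C2·C3]  r_C3² + 16r_C3 − 836 = 0  ⇒  r_C3 = 22 (r>0 drops 1)
2. [ext C3·C4]  r_C3² + 6r_C3 − 616 = 0  ⇒  r_C3 = 22 (r>0 drops 1)

22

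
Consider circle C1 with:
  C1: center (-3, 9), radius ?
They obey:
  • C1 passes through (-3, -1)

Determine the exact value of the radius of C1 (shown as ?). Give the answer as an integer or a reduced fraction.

10

1. [C1∋P]  r_C1² − 100 = 0  ⇒  r_C1 = 10 (r>0 drops 1)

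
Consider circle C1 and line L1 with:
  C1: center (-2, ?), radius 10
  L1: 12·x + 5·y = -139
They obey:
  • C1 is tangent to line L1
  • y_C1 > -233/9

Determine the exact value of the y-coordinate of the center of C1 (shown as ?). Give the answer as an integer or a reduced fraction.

3

1. [C1‖L1]  y_C1² + 46y_C1 − 147 = 0  ⇒  y_C1 = -49 or 3
2. given y_C1 > -233/9: keep 3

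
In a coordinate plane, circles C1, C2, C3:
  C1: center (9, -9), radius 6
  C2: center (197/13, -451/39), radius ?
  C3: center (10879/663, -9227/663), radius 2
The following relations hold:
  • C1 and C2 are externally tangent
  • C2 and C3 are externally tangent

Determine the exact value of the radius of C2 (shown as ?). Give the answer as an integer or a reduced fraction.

1. [ext C1·C2]  r_C2² + 12r_C2 − 76/9 = 0  ⇒  r_C2 = 2/3 (r>0 drops 1)
2. [ext C2·C3]  r_C2² + 4r_C2 − 28/9 = 0  ⇒  r_C2 = 2/3 (r>0 drops 1)

2/3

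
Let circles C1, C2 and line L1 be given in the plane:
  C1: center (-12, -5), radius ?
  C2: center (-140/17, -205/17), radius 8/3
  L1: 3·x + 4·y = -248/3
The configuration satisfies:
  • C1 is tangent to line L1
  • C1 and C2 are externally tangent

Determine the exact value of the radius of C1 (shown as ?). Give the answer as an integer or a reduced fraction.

16/3

1. [C1‖L1]  r_C1² − 256/9 = 0  ⇒  r_C1 = 16/3 (r>0 drops 1)
2. [ext C1·C2]  r_C1² + (16/3)r_C1 − 512/9 = 0  ⇒  r_C1 = 16/3 (r>0 drops 1)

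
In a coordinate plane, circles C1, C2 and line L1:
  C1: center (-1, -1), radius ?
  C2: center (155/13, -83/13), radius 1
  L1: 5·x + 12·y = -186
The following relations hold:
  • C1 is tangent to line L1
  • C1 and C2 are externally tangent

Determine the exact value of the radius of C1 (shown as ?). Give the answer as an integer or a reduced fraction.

1. [C1‖L1]  r_C1² − 169 = 0  ⇒  r_C1 = 13 (r>0 drops 1)
2. [ext C1·C2]  r_C1² + 2r_C1 − 195 = 0  ⇒  r_C1 = 13 (r>0 drops 1)

13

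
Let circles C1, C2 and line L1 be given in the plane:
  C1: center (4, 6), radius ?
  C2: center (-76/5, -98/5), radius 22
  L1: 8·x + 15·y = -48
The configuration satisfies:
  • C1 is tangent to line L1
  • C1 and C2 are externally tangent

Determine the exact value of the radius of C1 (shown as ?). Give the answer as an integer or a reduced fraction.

10

1. [C1‖L1]  r_C1² − 100 = 0  ⇒  r_C1 = 10 (r>0 drops 1)
2. [ext C1·C2]  r_C1² + 44r_C1 − 540 = 0  ⇒  r_C1 = 10 (r>0 drops 1)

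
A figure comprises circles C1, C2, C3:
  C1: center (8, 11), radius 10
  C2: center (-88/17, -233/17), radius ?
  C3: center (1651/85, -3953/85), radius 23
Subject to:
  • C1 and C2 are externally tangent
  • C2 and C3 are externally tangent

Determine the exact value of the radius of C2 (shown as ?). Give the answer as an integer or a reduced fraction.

18

1. [ext C1·C2]  r_C2² + 20r_C2 − 684 = 0  ⇒  r_C2 = 18 (r>0 drops 1)
2. [ext C2·C3]  r_C2² + 46r_C2 − 1152 = 0  ⇒  r_C2 = 18 (r>0 drops 1)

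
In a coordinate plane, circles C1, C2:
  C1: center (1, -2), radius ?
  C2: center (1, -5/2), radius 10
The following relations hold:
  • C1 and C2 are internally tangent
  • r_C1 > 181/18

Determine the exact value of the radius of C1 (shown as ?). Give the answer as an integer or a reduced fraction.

21/2

1. [int C1,C2]  r_C1² − 20r_C1 + 399/4 = 0  ⇒  r_C1 = 19/2 or 21/2
2. given r_C1 > 181/18: keep 21/2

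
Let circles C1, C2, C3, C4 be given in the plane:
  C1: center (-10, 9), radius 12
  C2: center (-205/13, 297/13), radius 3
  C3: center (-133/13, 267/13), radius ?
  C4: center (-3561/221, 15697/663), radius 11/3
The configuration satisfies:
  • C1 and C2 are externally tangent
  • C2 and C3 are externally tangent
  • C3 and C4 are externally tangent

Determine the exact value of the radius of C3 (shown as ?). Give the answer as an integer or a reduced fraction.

1. [ext C2·C3]  r_C3² + 6r_C3 − 27 = 0  ⇒  r_C3 = 3 (r>0 drops 1)
2. [ext C3·C4]  r_C3² + (22/3)r_C3 − 31 = 0  ⇒  r_C3 = 3 (r>0 drops 1)

3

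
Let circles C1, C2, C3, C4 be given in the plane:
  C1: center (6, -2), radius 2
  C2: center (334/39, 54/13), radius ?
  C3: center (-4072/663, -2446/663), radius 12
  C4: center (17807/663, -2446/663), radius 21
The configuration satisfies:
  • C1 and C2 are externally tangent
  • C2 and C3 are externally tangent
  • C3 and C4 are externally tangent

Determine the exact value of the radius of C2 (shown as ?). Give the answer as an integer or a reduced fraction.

14/3

1. [ext C1·C2]  r_C2² + 4r_C2 − 364/9 = 0  ⇒  r_C2 = 14/3 (r>0 drops 1)
2. [ext C2·C3]  r_C2² + 24r_C2 − 1204/9 = 0  ⇒  r_C2 = 14/3 (r>0 drops 1)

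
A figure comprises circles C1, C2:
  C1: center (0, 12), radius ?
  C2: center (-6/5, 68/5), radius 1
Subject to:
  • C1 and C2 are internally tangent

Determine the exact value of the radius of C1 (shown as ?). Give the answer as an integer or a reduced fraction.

1. [int C1,C2]  r_C1² − 2r_C1 − 3 = 0  ⇒  r_C1 = 3 (r>0 drops 1)

3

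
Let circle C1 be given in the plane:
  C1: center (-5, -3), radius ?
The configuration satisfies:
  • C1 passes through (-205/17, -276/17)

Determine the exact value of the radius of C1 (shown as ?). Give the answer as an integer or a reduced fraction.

1. [C1∋P]  r_C1² − 225 = 0  ⇒  r_C1 = 15 (r>0 drops 1)

15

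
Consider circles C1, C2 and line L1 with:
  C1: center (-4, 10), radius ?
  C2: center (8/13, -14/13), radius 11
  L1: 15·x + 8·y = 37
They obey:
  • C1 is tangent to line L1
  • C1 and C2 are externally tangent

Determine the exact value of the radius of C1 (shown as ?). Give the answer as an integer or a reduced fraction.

1

1. [C1‖L1]  r_C1² − 1 = 0  ⇒  r_C1 = 1 (r>0 drops 1)
2. [ext C1·C2]  r_C1² + 22r_C1 − 23 = 0  ⇒  r_C1 = 1 (r>0 drops 1)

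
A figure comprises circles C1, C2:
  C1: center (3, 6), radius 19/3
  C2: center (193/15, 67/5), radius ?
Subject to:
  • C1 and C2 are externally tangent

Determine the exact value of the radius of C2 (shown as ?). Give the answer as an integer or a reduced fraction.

6

1. [ext C1·C2]  r_C2² + (38/3)r_C2 − 112 = 0  ⇒  r_C2 = 6 (r>0 drops 1)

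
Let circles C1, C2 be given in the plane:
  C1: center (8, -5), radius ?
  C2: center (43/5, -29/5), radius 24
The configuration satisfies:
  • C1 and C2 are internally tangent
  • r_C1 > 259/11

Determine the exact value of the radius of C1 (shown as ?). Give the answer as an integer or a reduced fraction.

25

1. [int C1,C2]  r_C1² − 48r_C1 + 575 = 0  ⇒  r_C1 = 23 or 25
2. given r_C1 > 259/11: keep 25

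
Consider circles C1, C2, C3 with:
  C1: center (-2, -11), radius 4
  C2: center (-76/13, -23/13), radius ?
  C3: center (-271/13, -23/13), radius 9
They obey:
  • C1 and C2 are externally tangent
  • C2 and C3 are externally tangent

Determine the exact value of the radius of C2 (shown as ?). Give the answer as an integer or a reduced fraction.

6

1. [ext C1·C2]  r_C2² + 8r_C2 − 84 = 0  ⇒  r_C2 = 6 (r>0 drops 1)
2. [ext C2·C3]  r_C2² + 18r_C2 − 144 = 0  ⇒  r_C2 = 6 (r>0 drops 1)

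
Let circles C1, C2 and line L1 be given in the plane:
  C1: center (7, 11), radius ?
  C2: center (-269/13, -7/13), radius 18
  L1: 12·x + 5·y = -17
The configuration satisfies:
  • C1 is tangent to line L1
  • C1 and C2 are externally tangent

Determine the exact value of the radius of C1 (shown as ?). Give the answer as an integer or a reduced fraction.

12

1. [C1‖L1]  r_C1² − 144 = 0  ⇒  r_C1 = 12 (r>0 drops 1)
2. [ext C1·C2]  r_C1² + 36r_C1 − 576 = 0  ⇒  r_C1 = 12 (r>0 drops 1)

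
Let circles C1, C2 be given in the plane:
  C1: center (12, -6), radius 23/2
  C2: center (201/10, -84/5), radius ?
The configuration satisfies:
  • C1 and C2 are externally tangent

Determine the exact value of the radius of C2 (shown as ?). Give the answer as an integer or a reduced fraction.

2

1. [ext C1·C2]  r_C2² + 23r_C2 − 50 = 0  ⇒  r_C2 = 2 (r>0 drops 1)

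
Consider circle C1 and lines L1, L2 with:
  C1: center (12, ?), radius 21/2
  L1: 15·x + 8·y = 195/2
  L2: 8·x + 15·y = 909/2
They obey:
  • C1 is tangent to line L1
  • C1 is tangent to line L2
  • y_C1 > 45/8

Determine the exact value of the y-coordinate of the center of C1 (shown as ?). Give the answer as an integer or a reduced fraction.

1. [C1‖L1]  y_C1² + (165/8)y_C1 − 783/2 = 0  ⇒  y_C1 = -261/8 or 12
2. [C1‖L2]  y_C1² − (239/5)y_C1 + 2148/5 = 0  ⇒  y_C1 = 12 or 179/5

12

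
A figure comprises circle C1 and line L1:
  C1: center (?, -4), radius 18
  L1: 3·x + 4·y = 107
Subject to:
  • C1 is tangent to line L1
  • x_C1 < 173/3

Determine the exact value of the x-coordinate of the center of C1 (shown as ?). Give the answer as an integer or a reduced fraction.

11

1. [C1‖L1]  x_C1² − 82x_C1 + 781 = 0  ⇒  x_C1 = 11 or 71
2. given x_C1 < 173/3: keep 11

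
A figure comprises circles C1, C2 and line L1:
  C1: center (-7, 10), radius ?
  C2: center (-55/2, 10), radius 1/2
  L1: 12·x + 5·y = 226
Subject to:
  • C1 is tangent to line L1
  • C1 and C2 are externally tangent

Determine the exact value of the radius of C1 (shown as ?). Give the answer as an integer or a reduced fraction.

20

1. [C1‖L1]  r_C1² − 400 = 0  ⇒  r_C1 = 20 (r>0 drops 1)
2. [ext C1·C2]  r_C1² + 1r_C1 − 420 = 0  ⇒  r_C1 = 20 (r>0 drops 1)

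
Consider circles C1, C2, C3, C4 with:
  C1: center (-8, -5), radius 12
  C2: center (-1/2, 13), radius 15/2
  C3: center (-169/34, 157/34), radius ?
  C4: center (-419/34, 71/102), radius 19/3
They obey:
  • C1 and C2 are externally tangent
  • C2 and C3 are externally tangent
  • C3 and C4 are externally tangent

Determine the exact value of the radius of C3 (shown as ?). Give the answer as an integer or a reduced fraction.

1. [ext C2·C3]  r_C3² + 15r_C3 − 34 = 0  ⇒  r_C3 = 2 (r>0 drops 1)
2. [ext C3·C4]  r_C3² + (38/3)r_C3 − 88/3 = 0  ⇒  r_C3 = 2 (r>0 drops 1)

2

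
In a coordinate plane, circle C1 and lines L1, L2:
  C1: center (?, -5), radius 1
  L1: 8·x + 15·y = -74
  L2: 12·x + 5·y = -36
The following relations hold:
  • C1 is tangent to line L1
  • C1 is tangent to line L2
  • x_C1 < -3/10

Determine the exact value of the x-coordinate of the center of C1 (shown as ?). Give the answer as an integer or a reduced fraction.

1. [C1‖L1]  x_C1² − (1/4)x_C1 − 9/2 = 0  ⇒  x_C1 = -2 or 9/4
2. [C1‖L2]  x_C1² + (11/6)x_C1 − 1/3 = 0  ⇒  x_C1 = -2 or 1/6

-2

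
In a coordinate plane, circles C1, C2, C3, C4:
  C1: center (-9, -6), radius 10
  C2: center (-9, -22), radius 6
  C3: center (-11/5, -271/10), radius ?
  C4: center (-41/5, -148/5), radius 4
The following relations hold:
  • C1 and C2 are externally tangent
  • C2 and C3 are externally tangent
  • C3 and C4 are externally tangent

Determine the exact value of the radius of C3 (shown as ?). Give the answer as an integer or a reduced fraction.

5/2

1. [ext C2·C3]  r_C3² + 12r_C3 − 145/4 = 0  ⇒  r_C3 = 5/2 (r>0 drops 1)
2. [ext C3·C4]  r_C3² + 8r_C3 − 105/4 = 0  ⇒  r_C3 = 5/2 (r>0 drops 1)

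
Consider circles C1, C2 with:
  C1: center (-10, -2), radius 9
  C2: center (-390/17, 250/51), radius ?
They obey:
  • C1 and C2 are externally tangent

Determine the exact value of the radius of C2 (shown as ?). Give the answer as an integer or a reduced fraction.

17/3

1. [ext C1·C2]  r_C2² + 18r_C2 − 1207/9 = 0  ⇒  r_C2 = 17/3 (r>0 drops 1)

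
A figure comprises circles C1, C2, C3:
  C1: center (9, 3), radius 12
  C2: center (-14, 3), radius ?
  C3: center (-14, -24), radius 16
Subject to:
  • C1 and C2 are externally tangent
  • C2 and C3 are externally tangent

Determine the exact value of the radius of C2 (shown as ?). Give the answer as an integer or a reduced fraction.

11

1. [ext C1·C2]  r_C2² + 24r_C2 − 385 = 0  ⇒  r_C2 = 11 (r>0 drops 1)
2. [ext C2·C3]  r_C2² + 32r_C2 − 473 = 0  ⇒  r_C2 = 11 (r>0 drops 1)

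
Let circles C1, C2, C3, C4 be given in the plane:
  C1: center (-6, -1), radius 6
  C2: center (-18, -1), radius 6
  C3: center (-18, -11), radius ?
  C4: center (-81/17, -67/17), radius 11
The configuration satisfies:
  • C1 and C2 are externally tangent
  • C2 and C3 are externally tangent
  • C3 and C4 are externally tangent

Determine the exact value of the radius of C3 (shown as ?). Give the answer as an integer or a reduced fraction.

4

1. [ext C2·C3]  r_C3² + 12r_C3 − 64 = 0  ⇒  r_C3 = 4 (r>0 drops 1)
2. [ext C3·C4]  r_C3² + 22r_C3 − 104 = 0  ⇒  r_C3 = 4 (r>0 drops 1)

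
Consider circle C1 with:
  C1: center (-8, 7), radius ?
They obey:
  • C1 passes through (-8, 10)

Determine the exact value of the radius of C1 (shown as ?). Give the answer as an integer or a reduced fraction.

3

1. [C1∋P]  r_C1² − 9 = 0  ⇒  r_C1 = 3 (r>0 drops 1)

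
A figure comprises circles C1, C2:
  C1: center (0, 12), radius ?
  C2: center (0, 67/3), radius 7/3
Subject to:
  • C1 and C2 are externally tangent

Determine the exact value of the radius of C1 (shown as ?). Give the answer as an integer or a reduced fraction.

1. [ext C1·C2]  r_C1² + (14/3)r_C1 − 304/3 = 0  ⇒  r_C1 = 8 (r>0 drops 1)

8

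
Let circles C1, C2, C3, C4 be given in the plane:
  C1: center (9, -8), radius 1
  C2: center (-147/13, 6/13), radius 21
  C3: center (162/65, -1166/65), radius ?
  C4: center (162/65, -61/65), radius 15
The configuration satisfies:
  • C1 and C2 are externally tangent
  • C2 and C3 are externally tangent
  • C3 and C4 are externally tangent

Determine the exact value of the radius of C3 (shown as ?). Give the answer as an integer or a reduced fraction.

2

1. [ext C2·C3]  r_C3² + 42r_C3 − 88 = 0  ⇒  r_C3 = 2 (r>0 drops 1)
2. [ext C3·C4]  r_C3² + 30r_C3 − 64 = 0  ⇒  r_C3 = 2 (r>0 drops 1)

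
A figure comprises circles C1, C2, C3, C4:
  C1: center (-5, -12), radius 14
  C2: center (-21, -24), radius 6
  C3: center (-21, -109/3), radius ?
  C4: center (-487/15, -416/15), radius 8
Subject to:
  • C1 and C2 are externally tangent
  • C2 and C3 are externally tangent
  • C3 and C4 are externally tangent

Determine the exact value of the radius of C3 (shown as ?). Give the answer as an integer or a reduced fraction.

19/3

1. [ext C2·C3]  r_C3² + 12r_C3 − 1045/9 = 0  ⇒  r_C3 = 19/3 (r>0 drops 1)
2. [ext C3·C4]  r_C3² + 16r_C3 − 1273/9 = 0  ⇒  r_C3 = 19/3 (r>0 drops 1)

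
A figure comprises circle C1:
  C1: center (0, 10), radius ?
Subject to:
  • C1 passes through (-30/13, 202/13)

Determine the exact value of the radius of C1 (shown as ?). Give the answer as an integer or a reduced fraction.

6

1. [C1∋P]  r_C1² − 36 = 0  ⇒  r_C1 = 6 (r>0 drops 1)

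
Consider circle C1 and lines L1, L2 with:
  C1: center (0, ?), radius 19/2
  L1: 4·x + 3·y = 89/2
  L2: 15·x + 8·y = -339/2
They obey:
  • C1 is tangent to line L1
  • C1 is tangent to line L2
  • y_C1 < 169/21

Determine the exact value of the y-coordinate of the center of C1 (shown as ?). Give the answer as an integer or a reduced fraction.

1. [C1‖L1]  y_C1² − (89/3)y_C1 − 92/3 = 0  ⇒  y_C1 = -1 or 92/3
2. [C1‖L2]  y_C1² + (339/8)y_C1 + 331/8 = 0  ⇒  y_C1 = -331/8 or -1

-1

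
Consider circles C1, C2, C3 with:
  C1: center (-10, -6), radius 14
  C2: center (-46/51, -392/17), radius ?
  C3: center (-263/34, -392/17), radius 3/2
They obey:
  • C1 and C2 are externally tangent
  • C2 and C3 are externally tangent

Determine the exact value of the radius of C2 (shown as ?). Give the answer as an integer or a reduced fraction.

1. [ext C1·C2]  r_C2² + 28r_C2 − 1600/9 = 0  ⇒  r_C2 = 16/3 (r>0 drops 1)
2. [ext C2·C3]  r_C2² + 3r_C2 − 400/9 = 0  ⇒  r_C2 = 16/3 (r>0 drops 1)

16/3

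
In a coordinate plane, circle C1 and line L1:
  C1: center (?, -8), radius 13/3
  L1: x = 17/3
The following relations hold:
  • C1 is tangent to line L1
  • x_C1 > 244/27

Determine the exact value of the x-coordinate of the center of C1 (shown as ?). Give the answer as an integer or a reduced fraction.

10

1. [C1‖L1]  x_C1² − (34/3)x_C1 + 40/3 = 0  ⇒  x_C1 = 4/3 or 10
2. given x_C1 > 244/27: keep 10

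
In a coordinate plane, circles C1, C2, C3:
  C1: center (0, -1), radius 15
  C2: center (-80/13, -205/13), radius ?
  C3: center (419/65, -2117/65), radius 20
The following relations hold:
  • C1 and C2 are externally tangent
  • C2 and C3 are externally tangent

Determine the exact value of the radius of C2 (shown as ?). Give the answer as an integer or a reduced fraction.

1

1. [ext C1·C2]  r_C2² + 30r_C2 − 31 = 0  ⇒  r_C2 = 1 (r>0 drops 1)
2. [ext C2·C3]  r_C2² + 40r_C2 − 41 = 0  ⇒  r_C2 = 1 (r>0 drops 1)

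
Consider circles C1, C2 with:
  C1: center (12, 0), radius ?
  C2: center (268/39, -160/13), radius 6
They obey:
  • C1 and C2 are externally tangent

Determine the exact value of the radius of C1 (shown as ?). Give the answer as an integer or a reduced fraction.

22/3

1. [ext C1·C2]  r_C1² + 12r_C1 − 1276/9 = 0  ⇒  r_C1 = 22/3 (r>0 drops 1)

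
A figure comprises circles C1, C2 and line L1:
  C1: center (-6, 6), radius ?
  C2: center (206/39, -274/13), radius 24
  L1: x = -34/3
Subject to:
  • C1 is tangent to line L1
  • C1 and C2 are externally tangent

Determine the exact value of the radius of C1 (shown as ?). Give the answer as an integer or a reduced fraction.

16/3

1. [C1‖L1]  r_C1² − 256/9 = 0  ⇒  r_C1 = 16/3 (r>0 drops 1)
2. [ext C1·C2]  r_C1² + 48r_C1 − 2560/9 = 0  ⇒  r_C1 = 16/3 (r>0 drops 1)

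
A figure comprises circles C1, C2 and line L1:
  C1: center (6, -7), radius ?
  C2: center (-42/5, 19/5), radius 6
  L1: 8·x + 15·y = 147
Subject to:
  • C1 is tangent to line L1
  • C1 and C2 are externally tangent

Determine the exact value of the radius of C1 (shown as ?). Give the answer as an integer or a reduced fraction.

1. [C1‖L1]  r_C1² − 144 = 0  ⇒  r_C1 = 12 (r>0 drops 1)
2. [ext C1·C2]  r_C1² + 12r_C1 − 288 = 0  ⇒  r_C1 = 12 (r>0 drops 1)

12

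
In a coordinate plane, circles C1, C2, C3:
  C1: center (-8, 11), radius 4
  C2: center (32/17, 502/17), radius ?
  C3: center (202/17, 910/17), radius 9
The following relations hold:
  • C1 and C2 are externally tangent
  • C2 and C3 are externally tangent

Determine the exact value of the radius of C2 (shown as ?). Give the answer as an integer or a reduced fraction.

1. [ext C1·C2]  r_C2² + 8r_C2 − 425 = 0  ⇒  r_C2 = 17 (r>0 drops 1)
2. [ext C2·C3]  r_C2² + 18r_C2 − 595 = 0  ⇒  r_C2 = 17 (r>0 drops 1)

17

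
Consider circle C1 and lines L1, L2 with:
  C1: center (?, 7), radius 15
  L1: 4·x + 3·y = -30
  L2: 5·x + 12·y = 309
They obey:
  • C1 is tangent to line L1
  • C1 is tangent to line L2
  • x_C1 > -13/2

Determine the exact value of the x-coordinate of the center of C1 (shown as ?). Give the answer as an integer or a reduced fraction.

1. [C1‖L1]  x_C1² + (51/2)x_C1 − 189 = 0  ⇒  x_C1 = -63/2 or 6
2. [C1‖L2]  x_C1² − 90x_C1 + 504 = 0  ⇒  x_C1 = 6 or 84

6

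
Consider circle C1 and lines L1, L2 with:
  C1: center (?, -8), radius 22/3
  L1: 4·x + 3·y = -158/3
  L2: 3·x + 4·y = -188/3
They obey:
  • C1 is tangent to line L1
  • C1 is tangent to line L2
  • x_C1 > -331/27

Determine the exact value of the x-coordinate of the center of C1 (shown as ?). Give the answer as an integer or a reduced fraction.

2

1. [C1‖L1]  x_C1² + (43/3)x_C1 − 98/3 = 0  ⇒  x_C1 = -49/3 or 2
2. [C1‖L2]  x_C1² + (184/9)x_C1 − 404/9 = 0  ⇒  x_C1 = -202/9 or 2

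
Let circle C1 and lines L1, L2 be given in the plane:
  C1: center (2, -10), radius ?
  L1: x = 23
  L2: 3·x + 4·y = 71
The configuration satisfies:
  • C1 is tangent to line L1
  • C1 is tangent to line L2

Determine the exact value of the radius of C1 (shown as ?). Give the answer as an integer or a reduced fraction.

1. [C1‖L1]  r_C1² − 441 = 0  ⇒  r_C1 = 21 (r>0 drops 1)
2. [C1‖L2]  r_C1² − 441 = 0  ⇒  r_C1 = 21 (r>0 drops 1)

21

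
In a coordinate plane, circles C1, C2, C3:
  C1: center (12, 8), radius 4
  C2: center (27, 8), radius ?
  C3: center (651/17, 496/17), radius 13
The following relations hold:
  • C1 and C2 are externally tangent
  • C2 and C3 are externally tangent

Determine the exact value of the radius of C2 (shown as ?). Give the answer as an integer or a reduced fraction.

11

1. [ext C1·C2]  r_C2² + 8r_C2 − 209 = 0  ⇒  r_C2 = 11 (r>0 drops 1)
2. [ext C2·C3]  r_C2² + 26r_C2 − 407 = 0  ⇒  r_C2 = 11 (r>0 drops 1)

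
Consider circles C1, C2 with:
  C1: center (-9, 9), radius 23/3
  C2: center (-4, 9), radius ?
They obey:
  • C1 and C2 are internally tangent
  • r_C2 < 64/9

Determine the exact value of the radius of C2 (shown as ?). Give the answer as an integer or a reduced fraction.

1. [int C1,C2]  r_C2² − (46/3)r_C2 + 304/9 = 0  ⇒  r_C2 = 8/3 or 38/3
2. given r_C2 < 64/9: keep 8/3

8/3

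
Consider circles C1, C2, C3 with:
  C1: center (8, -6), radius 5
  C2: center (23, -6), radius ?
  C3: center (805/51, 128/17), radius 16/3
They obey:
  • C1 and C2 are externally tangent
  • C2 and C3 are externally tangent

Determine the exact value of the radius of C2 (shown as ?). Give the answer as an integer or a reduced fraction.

1. [ext C1·C2]  r_C2² + 10r_C2 − 200 = 0  ⇒  r_C2 = 10 (r>0 drops 1)
2. [ext C2·C3]  r_C2² + (32/3)r_C2 − 620/3 = 0  ⇒  r_C2 = 10 (r>0 drops 1)

10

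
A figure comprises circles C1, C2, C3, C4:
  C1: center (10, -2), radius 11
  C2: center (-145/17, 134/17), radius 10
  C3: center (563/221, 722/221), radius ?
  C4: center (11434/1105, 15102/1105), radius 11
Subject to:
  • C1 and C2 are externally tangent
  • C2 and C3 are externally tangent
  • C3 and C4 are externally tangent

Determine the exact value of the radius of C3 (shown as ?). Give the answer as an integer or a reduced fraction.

1. [ext C2·C3]  r_C3² + 20r_C3 − 44 = 0  ⇒  r_C3 = 2 (r>0 drops 1)
2. [ext C3·C4]  r_C3² + 22r_C3 − 48 = 0  ⇒  r_C3 = 2 (r>0 drops 1)

2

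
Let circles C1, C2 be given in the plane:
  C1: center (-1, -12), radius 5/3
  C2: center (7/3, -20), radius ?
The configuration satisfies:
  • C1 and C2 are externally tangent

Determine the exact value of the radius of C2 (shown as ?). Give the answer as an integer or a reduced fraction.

1. [ext C1·C2]  r_C2² + (10/3)r_C2 − 217/3 = 0  ⇒  r_C2 = 7 (r>0 drops 1)

7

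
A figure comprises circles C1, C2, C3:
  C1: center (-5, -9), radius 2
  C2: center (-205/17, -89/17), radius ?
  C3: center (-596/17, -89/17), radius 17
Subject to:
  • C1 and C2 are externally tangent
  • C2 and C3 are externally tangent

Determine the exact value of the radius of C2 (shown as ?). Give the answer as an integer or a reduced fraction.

6

1. [ext C1·C2]  r_C2² + 4r_C2 − 60 = 0  ⇒  r_C2 = 6 (r>0 drops 1)
2. [ext C2·C3]  r_C2² + 34r_C2 − 240 = 0  ⇒  r_C2 = 6 (r>0 drops 1)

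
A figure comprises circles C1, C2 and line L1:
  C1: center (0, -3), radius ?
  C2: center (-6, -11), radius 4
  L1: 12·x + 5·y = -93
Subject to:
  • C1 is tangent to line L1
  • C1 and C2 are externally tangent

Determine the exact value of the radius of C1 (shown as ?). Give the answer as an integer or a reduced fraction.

6

1. [C1‖L1]  r_C1² − 36 = 0  ⇒  r_C1 = 6 (r>0 drops 1)
2. [ext C1·C2]  r_C1² + 8r_C1 − 84 = 0  ⇒  r_C1 = 6 (r>0 drops 1)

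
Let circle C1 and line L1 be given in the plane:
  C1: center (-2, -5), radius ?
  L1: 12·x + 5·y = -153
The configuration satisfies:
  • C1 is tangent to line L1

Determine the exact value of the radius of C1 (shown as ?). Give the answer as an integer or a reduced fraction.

1. [C1‖L1]  r_C1² − 64 = 0  ⇒  r_C1 = 8 (r>0 drops 1)

8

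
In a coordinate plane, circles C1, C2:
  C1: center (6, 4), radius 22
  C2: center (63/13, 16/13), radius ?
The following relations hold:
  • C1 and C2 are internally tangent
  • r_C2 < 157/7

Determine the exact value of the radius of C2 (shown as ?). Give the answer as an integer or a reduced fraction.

19

1. [int C1,C2]  r_C2² − 44r_C2 + 475 = 0  ⇒  r_C2 = 19 or 25
2. given r_C2 < 157/7: keep 19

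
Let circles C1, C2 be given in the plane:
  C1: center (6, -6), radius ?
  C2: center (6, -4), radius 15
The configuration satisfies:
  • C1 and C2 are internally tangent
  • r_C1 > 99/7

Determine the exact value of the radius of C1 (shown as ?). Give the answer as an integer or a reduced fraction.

1. [int C1,C2]  r_C1² − 30r_C1 + 221 = 0  ⇒  r_C1 = 13 or 17
2. given r_C1 > 99/7: keep 17

17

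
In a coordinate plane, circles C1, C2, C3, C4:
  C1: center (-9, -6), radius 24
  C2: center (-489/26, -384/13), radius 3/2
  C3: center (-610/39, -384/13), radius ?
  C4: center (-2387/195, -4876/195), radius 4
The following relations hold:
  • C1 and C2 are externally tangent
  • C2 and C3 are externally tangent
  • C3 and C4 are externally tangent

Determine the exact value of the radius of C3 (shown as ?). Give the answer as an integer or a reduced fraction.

1. [ext C2·C3]  r_C3² + 3r_C3 − 70/9 = 0  ⇒  r_C3 = 5/3 (r>0 drops 1)
2. [ext C3·C4]  r_C3² + 8r_C3 − 145/9 = 0  ⇒  r_C3 = 5/3 (r>0 drops 1)

5/3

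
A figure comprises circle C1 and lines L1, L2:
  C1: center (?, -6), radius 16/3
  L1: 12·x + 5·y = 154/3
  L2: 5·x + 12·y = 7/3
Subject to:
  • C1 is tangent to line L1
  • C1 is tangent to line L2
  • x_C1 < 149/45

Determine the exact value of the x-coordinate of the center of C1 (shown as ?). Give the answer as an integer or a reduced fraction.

1. [C1‖L1]  x_C1² − (122/9)x_C1 + 113/9 = 0  ⇒  x_C1 = 1 or 113/9
2. [C1‖L2]  x_C1² − (446/15)x_C1 + 431/15 = 0  ⇒  x_C1 = 1 or 431/15

1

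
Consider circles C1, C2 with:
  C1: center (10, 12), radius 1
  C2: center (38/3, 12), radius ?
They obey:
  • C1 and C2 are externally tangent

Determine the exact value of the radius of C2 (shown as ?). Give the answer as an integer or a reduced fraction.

1. [ext C1·C2]  r_C2² + 2r_C2 − 55/9 = 0  ⇒  r_C2 = 5/3 (r>0 drops 1)

5/3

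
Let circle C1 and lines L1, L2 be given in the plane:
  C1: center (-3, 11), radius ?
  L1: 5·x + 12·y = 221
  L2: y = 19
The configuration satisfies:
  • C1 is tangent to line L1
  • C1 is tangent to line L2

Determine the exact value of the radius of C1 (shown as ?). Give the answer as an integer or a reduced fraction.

8

1. [C1‖L1]  r_C1² − 64 = 0  ⇒  r_C1 = 8 (r>0 drops 1)
2. [C1‖L2]  r_C1² − 64 = 0  ⇒  r_C1 = 8 (r>0 drops 1)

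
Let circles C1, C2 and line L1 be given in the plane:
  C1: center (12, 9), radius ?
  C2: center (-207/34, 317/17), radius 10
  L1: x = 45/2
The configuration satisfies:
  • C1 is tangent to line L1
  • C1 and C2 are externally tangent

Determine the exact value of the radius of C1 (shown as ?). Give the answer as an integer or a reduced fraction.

1. [C1‖L1]  r_C1² − 441/4 = 0  ⇒  r_C1 = 21/2 (r>0 drops 1)
2. [ext C1·C2]  r_C1² + 20r_C1 − 1281/4 = 0  ⇒  r_C1 = 21/2 (r>0 drops 1)

21/2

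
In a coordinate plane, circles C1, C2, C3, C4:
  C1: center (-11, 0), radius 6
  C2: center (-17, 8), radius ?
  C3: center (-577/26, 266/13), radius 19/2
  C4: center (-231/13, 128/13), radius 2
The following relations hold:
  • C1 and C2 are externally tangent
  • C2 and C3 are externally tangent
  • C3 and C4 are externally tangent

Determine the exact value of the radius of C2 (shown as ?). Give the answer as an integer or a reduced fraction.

1. [ext C1·C2]  r_C2² + 12r_C2 − 64 = 0  ⇒  r_C2 = 4 (r>0 drops 1)
2. [ext C2·C3]  r_C2² + 19r_C2 − 92 = 0  ⇒  r_C2 = 4 (r>0 drops 1)

4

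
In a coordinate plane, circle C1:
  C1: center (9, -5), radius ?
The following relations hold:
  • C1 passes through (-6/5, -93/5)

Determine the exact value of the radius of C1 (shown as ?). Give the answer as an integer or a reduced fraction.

17

1. [C1∋P]  r_C1² − 289 = 0  ⇒  r_C1 = 17 (r>0 drops 1)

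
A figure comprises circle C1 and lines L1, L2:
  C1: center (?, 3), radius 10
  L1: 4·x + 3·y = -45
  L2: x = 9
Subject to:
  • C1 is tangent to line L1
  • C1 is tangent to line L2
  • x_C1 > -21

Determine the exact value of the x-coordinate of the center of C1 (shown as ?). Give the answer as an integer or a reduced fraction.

1. [C1‖L1]  x_C1² + 27x_C1 + 26 = 0  ⇒  x_C1 = -26 or -1
2. [C1‖L2]  x_C1² − 18x_C1 − 19 = 0  ⇒  x_C1 = -1 or 19

-1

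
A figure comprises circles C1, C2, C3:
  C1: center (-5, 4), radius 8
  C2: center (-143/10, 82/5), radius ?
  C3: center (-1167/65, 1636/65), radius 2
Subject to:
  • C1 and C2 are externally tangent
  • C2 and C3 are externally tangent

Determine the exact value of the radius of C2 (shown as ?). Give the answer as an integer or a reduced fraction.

15/2

1. [ext C1·C2]  r_C2² + 16r_C2 − 705/4 = 0  ⇒  r_C2 = 15/2 (r>0 drops 1)
2. [ext C2·C3]  r_C2² + 4r_C2 − 345/4 = 0  ⇒  r_C2 = 15/2 (r>0 drops 1)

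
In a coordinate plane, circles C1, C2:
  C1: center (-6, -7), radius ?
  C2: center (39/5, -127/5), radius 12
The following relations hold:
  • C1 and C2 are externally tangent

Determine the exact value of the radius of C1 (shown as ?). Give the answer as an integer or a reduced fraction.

1. [ext C1·C2]  r_C1² + 24r_C1 − 385 = 0  ⇒  r_C1 = 11 (r>0 drops 1)

11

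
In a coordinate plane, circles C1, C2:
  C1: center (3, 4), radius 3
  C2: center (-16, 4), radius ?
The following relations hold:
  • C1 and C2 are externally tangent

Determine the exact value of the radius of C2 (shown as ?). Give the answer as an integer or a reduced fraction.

1. [ext C1·C2]  r_C2² + 6r_C2 − 352 = 0  ⇒  r_C2 = 16 (r>0 drops 1)

16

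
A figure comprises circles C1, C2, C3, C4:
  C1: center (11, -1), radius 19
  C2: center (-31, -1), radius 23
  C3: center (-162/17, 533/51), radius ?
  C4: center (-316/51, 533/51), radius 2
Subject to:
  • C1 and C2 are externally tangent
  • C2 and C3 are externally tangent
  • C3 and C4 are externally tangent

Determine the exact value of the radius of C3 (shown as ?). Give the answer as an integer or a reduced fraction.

1. [ext C2·C3]  r_C3² + 46r_C3 − 568/9 = 0  ⇒  r_C3 = 4/3 (r>0 drops 1)
2. [ext C3·C4]  r_C3² + 4r_C3 − 64/9 = 0  ⇒  r_C3 = 4/3 (r>0 drops 1)

4/3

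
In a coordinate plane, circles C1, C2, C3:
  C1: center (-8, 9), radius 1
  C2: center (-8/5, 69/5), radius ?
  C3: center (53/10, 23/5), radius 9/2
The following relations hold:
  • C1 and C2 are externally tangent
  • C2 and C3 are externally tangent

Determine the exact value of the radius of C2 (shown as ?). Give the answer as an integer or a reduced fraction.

1. [ext C1·C2]  r_C2² + 2r_C2 − 63 = 0  ⇒  r_C2 = 7 (r>0 drops 1)
2. [ext C2·C3]  r_C2² + 9r_C2 − 112 = 0  ⇒  r_C2 = 7 (r>0 drops 1)

7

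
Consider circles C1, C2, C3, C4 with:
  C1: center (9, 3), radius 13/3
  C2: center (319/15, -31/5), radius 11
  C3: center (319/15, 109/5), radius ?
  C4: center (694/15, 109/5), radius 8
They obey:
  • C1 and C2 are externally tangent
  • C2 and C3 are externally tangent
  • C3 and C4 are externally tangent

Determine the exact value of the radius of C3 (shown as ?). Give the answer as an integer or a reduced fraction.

1. [ext C2·C3]  r_C3² + 22r_C3 − 663 = 0  ⇒  r_C3 = 17 (r>0 drops 1)
2. [ext C3·C4]  r_C3² + 16r_C3 − 561 = 0  ⇒  r_C3 = 17 (r>0 drops 1)

17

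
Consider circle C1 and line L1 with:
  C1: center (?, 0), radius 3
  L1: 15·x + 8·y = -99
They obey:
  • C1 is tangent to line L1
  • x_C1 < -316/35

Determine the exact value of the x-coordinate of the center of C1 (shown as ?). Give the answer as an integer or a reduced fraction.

-10

1. [C1‖L1]  x_C1² + (66/5)x_C1 + 32 = 0  ⇒  x_C1 = -10 or -16/5
2. given x_C1 < -316/35: keep -10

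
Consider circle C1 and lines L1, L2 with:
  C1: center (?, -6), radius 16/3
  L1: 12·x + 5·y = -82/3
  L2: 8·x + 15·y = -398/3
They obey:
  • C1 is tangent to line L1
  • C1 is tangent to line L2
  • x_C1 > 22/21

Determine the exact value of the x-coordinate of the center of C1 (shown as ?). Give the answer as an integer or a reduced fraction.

6

1. [C1‖L1]  x_C1² − (4/9)x_C1 − 100/3 = 0  ⇒  x_C1 = -50/9 or 6
2. [C1‖L2]  x_C1² + (32/3)x_C1 − 100 = 0  ⇒  x_C1 = -50/3 or 6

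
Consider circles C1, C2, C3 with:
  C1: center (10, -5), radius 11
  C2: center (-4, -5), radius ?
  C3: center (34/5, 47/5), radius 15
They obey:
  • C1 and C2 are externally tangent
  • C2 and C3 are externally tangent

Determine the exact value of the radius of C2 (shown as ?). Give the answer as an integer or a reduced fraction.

3

1. [ext C1·C2]  r_C2² + 22r_C2 − 75 = 0  ⇒  r_C2 = 3 (r>0 drops 1)
2. [ext C2·C3]  r_C2² + 30r_C2 − 99 = 0  ⇒  r_C2 = 3 (r>0 drops 1)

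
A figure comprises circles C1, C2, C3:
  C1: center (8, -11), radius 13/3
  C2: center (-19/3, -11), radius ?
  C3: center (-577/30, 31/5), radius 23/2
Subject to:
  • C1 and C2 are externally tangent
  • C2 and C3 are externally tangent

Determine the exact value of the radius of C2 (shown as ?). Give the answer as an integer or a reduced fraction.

10

1. [ext C1·C2]  r_C2² + (26/3)r_C2 − 560/3 = 0  ⇒  r_C2 = 10 (r>0 drops 1)
2. [ext C2·C3]  r_C2² + 23r_C2 − 330 = 0  ⇒  r_C2 = 10 (r>0 drops 1)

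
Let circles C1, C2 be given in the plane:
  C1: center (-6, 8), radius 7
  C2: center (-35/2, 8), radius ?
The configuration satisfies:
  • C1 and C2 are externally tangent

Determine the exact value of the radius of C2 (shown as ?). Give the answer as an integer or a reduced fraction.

9/2

1. [ext C1·C2]  r_C2² + 14r_C2 − 333/4 = 0  ⇒  r_C2 = 9/2 (r>0 drops 1)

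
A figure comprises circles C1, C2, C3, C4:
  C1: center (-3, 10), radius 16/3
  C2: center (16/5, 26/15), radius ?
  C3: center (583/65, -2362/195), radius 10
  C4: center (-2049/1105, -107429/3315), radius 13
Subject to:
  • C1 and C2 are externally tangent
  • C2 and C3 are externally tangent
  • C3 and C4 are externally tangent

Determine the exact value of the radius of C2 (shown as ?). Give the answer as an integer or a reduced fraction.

5

1. [ext C1·C2]  r_C2² + (32/3)r_C2 − 235/3 = 0  ⇒  r_C2 = 5 (r>0 drops 1)
2. [ext C2·C3]  r_C2² + 20r_C2 − 125 = 0  ⇒  r_C2 = 5 (r>0 drops 1)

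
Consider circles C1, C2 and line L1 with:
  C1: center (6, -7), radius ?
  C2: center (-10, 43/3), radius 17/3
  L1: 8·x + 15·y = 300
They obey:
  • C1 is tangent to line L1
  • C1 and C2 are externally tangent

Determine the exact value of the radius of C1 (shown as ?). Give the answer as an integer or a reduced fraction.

21

1. [C1‖L1]  r_C1² − 441 = 0  ⇒  r_C1 = 21 (r>0 drops 1)
2. [ext C1·C2]  r_C1² + (34/3)r_C1 − 679 = 0  ⇒  r_C1 = 21 (r>0 drops 1)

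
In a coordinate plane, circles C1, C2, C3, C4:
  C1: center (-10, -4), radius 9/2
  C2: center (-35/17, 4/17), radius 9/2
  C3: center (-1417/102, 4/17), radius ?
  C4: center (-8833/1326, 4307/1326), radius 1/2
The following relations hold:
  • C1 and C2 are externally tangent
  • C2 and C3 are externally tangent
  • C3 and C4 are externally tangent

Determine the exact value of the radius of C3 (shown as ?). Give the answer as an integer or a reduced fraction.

22/3

1. [ext C2·C3]  r_C3² + 9r_C3 − 1078/9 = 0  ⇒  r_C3 = 22/3 (r>0 drops 1)
2. [ext C3·C4]  r_C3² + 1r_C3 − 550/9 = 0  ⇒  r_C3 = 22/3 (r>0 drops 1)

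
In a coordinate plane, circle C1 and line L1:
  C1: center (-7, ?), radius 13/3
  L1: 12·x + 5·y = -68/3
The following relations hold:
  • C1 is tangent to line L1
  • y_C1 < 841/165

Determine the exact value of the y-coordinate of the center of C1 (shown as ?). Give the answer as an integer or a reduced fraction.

1

1. [C1‖L1]  y_C1² − (368/15)y_C1 + 353/15 = 0  ⇒  y_C1 = 1 or 353/15
2. given y_C1 < 841/165: keep 1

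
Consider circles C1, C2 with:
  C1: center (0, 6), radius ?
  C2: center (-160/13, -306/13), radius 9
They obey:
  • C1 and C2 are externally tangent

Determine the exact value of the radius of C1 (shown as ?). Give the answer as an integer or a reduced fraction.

1. [ext C1·C2]  r_C1² + 18r_C1 − 943 = 0  ⇒  r_C1 = 23 (r>0 drops 1)

23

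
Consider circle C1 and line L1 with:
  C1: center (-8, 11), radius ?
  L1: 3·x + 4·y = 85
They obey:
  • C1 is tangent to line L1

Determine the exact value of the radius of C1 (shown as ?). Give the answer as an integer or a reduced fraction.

13

1. [C1‖L1]  r_C1² − 169 = 0  ⇒  r_C1 = 13 (r>0 drops 1)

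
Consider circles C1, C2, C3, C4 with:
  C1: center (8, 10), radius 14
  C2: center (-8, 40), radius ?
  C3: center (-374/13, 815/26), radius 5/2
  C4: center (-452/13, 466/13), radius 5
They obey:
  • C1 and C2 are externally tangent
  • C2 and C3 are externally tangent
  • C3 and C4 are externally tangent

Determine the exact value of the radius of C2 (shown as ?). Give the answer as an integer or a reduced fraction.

20

1. [ext C1·C2]  r_C2² + 28r_C2 − 960 = 0  ⇒  r_C2 = 20 (r>0 drops 1)
2. [ext C2·C3]  r_C2² + 5r_C2 − 500 = 0  ⇒  r_C2 = 20 (r>0 drops 1)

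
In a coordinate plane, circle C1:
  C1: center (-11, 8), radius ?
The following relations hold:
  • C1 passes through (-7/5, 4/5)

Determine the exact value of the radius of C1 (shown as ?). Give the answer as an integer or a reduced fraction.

1. [C1∋P]  r_C1² − 144 = 0  ⇒  r_C1 = 12 (r>0 drops 1)

12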